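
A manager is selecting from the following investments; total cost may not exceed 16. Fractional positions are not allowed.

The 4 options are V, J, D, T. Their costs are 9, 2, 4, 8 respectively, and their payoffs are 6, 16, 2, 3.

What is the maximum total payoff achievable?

24

This is a 0-1 knapsack instance.
Allowing fractional choices, the relaxed optimum would be about 24.4, but investments are indivisible.
J + D + T: cost 2 + 4 + 8 = 14 ≤ 16, payoff 16 + 2 + 3 = 21.
V + J: cost 9 + 2 = 11 ≤ 16, payoff 6 + 16 = 22.
V + J + D: cost 9 + 2 + 4 = 15 ≤ 16, payoff 6 + 16 + 2 = 24.
Best is V, J, and D with total payoff 24.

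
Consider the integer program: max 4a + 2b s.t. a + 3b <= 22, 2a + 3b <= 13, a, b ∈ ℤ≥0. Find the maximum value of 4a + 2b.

24

Relaxing integrality, the LP optimum is 26.00 at (a,b) = (6.5, 0), which is not an integer point.
(a,b)=(6,0): 1·6+3·0=6≤22, 2·6+3·0=12≤13, objective 24.
(a,b)=(5,1): 1·5+3·1=8≤22, 2·5+3·1=13≤13, objective 22.
The best lattice point is (6,0), giving 24.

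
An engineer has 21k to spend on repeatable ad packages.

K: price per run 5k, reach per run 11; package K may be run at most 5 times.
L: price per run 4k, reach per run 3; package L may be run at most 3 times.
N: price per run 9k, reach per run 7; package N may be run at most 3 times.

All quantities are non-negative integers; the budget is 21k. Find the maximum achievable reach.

K has the best ratio (11/5); taking only K gives at most 4×11 = 44 (stopped by the price limit).
Optimal: 4×K: price 20 ≤ 21, reach 4·11 = 44.

44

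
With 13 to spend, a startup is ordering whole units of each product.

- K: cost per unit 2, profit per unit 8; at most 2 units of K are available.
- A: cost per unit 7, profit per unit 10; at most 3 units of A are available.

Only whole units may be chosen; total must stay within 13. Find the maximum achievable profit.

26

K has the best ratio (8/2); taking only K gives at most 2×8 = 16 (stopped by the supply cap of 2).
Mixing does better — 2×K and 1×A: cost 11 ≤ 13, profit 2·8 + 1·10 = 26.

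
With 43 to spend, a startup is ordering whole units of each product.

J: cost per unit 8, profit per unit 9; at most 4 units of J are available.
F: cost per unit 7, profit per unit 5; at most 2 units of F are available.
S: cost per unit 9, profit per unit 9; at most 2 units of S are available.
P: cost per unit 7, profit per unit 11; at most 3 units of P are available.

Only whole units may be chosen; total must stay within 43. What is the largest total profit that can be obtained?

P has the best ratio (11/7); taking only P gives at most 3×11 = 33 (stopped by the supply cap of 3).
Mixing does better — 1×J, 2×F, and 3×P: cost 43 ≤ 43, profit 1·9 + 2·5 + 3·11 = 52.

52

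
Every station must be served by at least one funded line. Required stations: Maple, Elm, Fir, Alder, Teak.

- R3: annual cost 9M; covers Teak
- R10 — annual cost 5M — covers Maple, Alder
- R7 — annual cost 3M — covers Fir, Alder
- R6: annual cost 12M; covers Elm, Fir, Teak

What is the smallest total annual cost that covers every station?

17

This is a weighted set-cover instance.
Choose R10 and R6: together they cover Maple, Elm, Fir, Alder, Teak — every station.
Total annual cost: 5 + 12 = 17.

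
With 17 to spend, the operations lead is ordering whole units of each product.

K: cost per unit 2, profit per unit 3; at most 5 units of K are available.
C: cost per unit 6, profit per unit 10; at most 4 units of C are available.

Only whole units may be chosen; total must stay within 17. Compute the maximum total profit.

This is a bounded integer knapsack.
5×K and 1×C: cost 16 ≤ 17, profit 5·3 + 1·10 = 25.
2×K and 2×C: cost 16 ≤ 17, profit 2·3 + 2·10 = 26.
Best is 26.

26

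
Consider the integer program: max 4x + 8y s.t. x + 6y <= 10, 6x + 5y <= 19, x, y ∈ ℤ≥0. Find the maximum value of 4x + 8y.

The continuous relaxation peaks at (2.06, 1.32) with value 18.84; rounding to a feasible lattice point costs some objective.
(x,y)=(2,1): 1·2+6·1=8≤10, 6·2+5·1=17≤19, objective 16.
(x,y)=(1,1): 1·1+6·1=7≤10, 6·1+5·1=11≤19, objective 12.
(x,y)=(3,0): 1·3+6·0=3≤10, 6·3+5·0=18≤19, objective 12.
Maximum is 16 at (x,y)=(2,1).

16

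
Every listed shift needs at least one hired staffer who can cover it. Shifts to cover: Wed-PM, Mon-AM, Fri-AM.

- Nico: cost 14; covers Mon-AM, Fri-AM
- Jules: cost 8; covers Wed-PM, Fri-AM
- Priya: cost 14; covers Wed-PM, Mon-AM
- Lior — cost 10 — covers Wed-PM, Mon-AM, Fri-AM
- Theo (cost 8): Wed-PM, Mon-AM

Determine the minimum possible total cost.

This is an integer covering problem.
Lior alone covers Wed-PM, Mon-AM, Fri-AM — every shift.
Total cost: 10.

10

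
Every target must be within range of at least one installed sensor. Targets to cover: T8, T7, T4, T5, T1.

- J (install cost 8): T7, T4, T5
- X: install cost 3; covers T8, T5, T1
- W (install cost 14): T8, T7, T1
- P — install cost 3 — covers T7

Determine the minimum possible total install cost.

This is a weighted set-cover instance.
Choose J and X: together they cover T8, T7, T4, T5, T1 — every target.
Total install cost: 8 + 3 = 11.

11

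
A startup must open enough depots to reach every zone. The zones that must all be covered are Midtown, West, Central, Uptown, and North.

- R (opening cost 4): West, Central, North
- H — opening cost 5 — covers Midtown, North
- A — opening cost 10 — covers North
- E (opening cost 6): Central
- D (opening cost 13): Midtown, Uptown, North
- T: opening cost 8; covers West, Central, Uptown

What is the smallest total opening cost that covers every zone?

13

The greedy cost-per-new-zone heuristic would pick R, H, and T for 17, but a cheaper cover exists.
Choose H and T: together they cover Midtown, West, Central, Uptown, North — every zone.
Total opening cost: 5 + 8 = 13.
No cover costs less than 13.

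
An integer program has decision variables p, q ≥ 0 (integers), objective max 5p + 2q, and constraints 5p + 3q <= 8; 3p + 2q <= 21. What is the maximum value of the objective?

(p,q)=(1,1): 5·1+3·1=8≤8, 3·1+2·1=5≤21, objective 7.
(p,q)=(1,0): 5·1+3·0=5≤8, 3·1+2·0=3≤21, objective 5.
(p,q)=(0,2): 5·0+3·2=6≤8, 3·0+2·2=4≤21, objective 4.
The best lattice point is (1,1), giving 7.

7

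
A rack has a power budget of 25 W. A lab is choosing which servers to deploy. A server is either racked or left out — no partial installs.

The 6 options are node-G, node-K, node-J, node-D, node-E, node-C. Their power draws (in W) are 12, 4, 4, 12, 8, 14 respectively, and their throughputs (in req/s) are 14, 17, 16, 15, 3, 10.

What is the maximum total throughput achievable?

Allowing fractional choices, the relaxed optimum would be about 53.8, but servers are indivisible.
node-K + node-J + node-D: power draw 4 + 4 + 12 = 20 ≤ 25, throughput 17 + 16 + 15 = 48.
node-G + node-K + node-J: power draw 12 + 4 + 4 = 20 ≤ 25, throughput 14 + 17 + 16 = 47.
node-K + node-J + node-C: power draw 4 + 4 + 14 = 22 ≤ 25, throughput 17 + 16 + 10 = 43.
Best is node-K, node-J, and node-D with total throughput 48.

48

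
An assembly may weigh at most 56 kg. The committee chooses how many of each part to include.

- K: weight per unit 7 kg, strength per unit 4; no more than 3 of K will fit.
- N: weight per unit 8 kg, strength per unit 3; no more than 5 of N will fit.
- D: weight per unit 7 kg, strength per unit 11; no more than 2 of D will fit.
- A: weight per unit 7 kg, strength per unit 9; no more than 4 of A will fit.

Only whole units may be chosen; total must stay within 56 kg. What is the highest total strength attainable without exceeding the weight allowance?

This is a bounded integer knapsack.
1×K, 2×D, and 4×A: weight 49 ≤ 56, strength 1·4 + 2·11 + 4·9 = 62.
2×K, 2×D, and 4×A: weight 56 ≤ 56, strength 2·4 + 2·11 + 4·9 = 66.
Best is 66.

66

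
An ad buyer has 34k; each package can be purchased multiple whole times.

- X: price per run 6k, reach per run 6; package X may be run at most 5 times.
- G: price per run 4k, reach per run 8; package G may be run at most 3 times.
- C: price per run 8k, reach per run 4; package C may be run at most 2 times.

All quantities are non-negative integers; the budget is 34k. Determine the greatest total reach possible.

42

This is a bounded integer knapsack.
G has the best ratio (8/4); taking only G gives at most 3×8 = 24 (stopped by the supply cap of 3).
Mixing does better — 3×X and 3×G: price 30 ≤ 34, reach 3·6 + 3·8 = 42.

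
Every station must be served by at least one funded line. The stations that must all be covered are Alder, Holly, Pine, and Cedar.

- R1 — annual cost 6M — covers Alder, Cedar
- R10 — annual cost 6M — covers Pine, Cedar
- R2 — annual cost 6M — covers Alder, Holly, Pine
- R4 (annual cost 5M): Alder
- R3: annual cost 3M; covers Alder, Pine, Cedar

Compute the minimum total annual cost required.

Choose R2 and R3: together they cover Alder, Holly, Pine, Cedar — every station.
Total annual cost: 6 + 3 = 9.
No cover costs less than 9.

9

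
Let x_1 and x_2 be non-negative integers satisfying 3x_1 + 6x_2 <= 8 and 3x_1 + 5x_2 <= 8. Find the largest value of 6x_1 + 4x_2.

12

(x_1,x_2)=(2,0): 3·2+6·0=6≤8, 3·2+5·0=6≤8, objective 12.
(x_1,x_2)=(1,0): 3·1+6·0=3≤8, 3·1+5·0=3≤8, objective 6.
Maximum is 12 at (x_1,x_2)=(2,0).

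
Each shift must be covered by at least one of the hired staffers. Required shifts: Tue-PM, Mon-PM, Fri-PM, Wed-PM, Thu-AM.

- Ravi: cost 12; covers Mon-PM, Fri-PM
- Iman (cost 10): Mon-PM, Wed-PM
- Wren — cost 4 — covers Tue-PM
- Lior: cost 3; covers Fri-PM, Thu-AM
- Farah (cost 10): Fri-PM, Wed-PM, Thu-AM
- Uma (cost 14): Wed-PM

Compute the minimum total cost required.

Choose Iman, Wren, and Lior: together they cover Tue-PM, Mon-PM, Fri-PM, Wed-PM, Thu-AM — every shift.
Total cost: 10 + 4 + 3 = 17.
No cover costs less than 17.

17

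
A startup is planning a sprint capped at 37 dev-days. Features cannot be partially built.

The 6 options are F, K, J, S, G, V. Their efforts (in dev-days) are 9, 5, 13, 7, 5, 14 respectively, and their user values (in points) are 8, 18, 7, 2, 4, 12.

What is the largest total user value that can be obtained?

This is a 0-1 knapsack instance.
Allowing fractional choices, the relaxed optimum would be about 44.2, but features are indivisible.
K + J + G + V: effort 5 + 13 + 5 + 14 = 37 ≤ 37, user value 18 + 7 + 4 + 12 = 41.
F + K + G + V: effort 9 + 5 + 5 + 14 = 33 ≤ 37, user value 8 + 18 + 4 + 12 = 42.
Best is F, K, G, and V with total user value 42.

42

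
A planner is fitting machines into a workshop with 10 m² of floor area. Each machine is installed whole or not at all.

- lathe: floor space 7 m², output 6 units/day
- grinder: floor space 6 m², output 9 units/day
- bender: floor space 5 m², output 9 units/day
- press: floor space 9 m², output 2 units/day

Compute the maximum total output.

9

This is an integer program with binary decision variables.
Take bender: floor space 5 ≤ 10, output 9.
No feasible combination exceeds this.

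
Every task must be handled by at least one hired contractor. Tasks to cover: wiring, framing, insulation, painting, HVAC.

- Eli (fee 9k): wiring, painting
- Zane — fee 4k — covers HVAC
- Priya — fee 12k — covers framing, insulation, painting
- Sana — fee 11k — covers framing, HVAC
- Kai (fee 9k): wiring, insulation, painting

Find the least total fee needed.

20

This is an integer covering problem.
The greedy cost-per-new-task heuristic would pick Kai, Zane, and Sana for 24, but a cheaper cover exists.
Choose Sana and Kai: together they cover wiring, framing, insulation, painting, HVAC — every task.
Total fee: 11 + 9 = 20.
No cover costs less than 20.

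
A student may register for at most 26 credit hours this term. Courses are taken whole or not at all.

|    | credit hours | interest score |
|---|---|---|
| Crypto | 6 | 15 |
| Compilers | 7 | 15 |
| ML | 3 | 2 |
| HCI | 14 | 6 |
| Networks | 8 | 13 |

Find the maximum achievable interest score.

Allowing fractional choices, the relaxed optimum would be about 45.9, but courses are indivisible.
Crypto + Compilers + ML + Networks: credit hours 6 + 7 + 3 + 8 = 24 ≤ 26, interest score 15 + 15 + 2 + 13 = 45.
Crypto + Compilers + ML: credit hours 6 + 7 + 3 = 16 ≤ 26, interest score 15 + 15 + 2 = 32.
Crypto + Compilers + Networks: credit hours 6 + 7 + 8 = 21 ≤ 26, interest score 15 + 15 + 13 = 43.
Best is Crypto, Compilers, ML, and Networks with total interest score 45.

45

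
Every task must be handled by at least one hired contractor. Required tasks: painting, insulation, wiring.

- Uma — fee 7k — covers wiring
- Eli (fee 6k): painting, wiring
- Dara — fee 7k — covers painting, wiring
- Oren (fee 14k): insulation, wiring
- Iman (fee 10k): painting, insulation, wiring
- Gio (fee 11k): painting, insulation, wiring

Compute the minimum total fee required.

10

The greedy cost-per-new-task heuristic would pick Eli and Iman for 16, but a cheaper cover exists.
Iman alone covers painting, insulation, wiring — every task.
Total fee: 10.
No cover costs less than 10.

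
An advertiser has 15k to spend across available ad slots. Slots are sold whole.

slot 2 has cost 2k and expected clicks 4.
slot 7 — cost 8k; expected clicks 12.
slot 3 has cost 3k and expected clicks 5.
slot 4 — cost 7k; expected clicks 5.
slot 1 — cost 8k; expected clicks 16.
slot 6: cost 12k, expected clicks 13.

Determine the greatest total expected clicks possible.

Treat it as a binary knapsack problem.
Allowing fractional choices, the relaxed optimum would be about 28.0, but ad slots are indivisible.
slot 2 + slot 7 + slot 3: cost 2 + 8 + 3 = 13 ≤ 15, expected clicks 4 + 12 + 5 = 21.
slot 3 + slot 1: cost 3 + 8 = 11 ≤ 15, expected clicks 5 + 16 = 21.
slot 2 + slot 3 + slot 1: cost 2 + 3 + 8 = 13 ≤ 15, expected clicks 4 + 5 + 16 = 25.
Best is slot 2, slot 3, and slot 1 with total expected clicks 25.

25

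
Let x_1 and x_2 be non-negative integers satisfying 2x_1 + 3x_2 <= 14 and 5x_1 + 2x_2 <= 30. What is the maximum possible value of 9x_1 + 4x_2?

54

Relaxing integrality, the LP optimum is 54.36 at (x_1,x_2) = (5.64, 0.909), which is not an integer point.
(x_1,x_2)=(6,0): 2·6+3·0=12≤14, 5·6+2·0=30≤30, objective 54.
(x_1,x_2)=(5,1): 2·5+3·1=13≤14, 5·5+2·1=27≤30, objective 49.
(x_1,x_2)=(5,0): 2·5+3·0=10≤14, 5·5+2·0=25≤30, objective 45.
(x_1,x_2)=(4,1): 2·4+3·1=11≤14, 5·4+2·1=22≤30, objective 40.
No feasible integer point exceeds 54.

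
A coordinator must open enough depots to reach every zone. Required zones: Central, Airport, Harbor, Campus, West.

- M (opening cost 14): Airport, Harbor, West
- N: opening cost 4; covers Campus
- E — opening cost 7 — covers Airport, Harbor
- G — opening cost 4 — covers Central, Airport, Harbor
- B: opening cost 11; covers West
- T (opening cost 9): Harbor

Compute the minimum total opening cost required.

19

Choose N, G, and B: together they cover Central, Airport, Harbor, Campus, West — every zone.
Total opening cost: 4 + 4 + 11 = 19.
No cover costs less than 19.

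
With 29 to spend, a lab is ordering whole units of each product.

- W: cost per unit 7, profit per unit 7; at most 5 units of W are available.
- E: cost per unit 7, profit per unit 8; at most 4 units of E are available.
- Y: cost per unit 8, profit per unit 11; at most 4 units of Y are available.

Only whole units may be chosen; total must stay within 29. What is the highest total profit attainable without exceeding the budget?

35

Y has the best ratio (11/8); taking only Y gives at most 3×11 = 33 (stopped by the cost limit).
Mixing does better — 3×E and 1×Y: cost 29 ≤ 29, profit 3·8 + 1·11 = 35.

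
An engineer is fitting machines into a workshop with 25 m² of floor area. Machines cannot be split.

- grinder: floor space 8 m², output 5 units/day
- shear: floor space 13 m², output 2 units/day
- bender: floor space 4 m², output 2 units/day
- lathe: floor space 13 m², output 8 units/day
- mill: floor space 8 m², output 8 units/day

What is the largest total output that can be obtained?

This is an integer program with binary decision variables.
Allowing fractional choices, the relaxed optimum would be about 18.5, but machines are indivisible.
grinder + bender + mill: floor space 8 + 4 + 8 = 20 ≤ 25, output 5 + 2 + 8 = 15.
lathe + mill: floor space 13 + 8 = 21 ≤ 25, output 8 + 8 = 16.
bender + lathe + mill: floor space 4 + 13 + 8 = 25 ≤ 25, output 2 + 8 + 8 = 18.
Best is bender, lathe, and mill with total output 18.

18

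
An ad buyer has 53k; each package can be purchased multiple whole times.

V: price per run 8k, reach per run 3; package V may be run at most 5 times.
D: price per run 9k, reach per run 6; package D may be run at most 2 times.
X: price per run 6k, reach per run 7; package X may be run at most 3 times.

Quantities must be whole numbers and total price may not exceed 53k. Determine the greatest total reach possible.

Take 2×V, 2×D, and 3×X: price 52 ≤ 53, reach 2·3 + 2·6 + 3·7 = 39.
X has the best ratio (7/6) and is taken to its limit of 3; remaining capacity is filled optimally with the others.

39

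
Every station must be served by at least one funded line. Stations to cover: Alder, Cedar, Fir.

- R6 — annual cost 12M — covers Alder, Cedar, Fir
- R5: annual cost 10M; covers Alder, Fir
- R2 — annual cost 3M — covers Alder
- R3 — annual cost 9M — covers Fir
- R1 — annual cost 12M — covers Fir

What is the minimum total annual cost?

The greedy cost-per-new-station heuristic would pick R2 and R6 for 15, but a cheaper cover exists.
R6 alone covers Alder, Cedar, Fir — every station.
Total annual cost: 12.
No cover costs less than 12.

12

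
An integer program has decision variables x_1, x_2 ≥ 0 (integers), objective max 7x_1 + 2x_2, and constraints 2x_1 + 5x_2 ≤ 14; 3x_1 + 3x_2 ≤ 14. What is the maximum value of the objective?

28

Relaxing integrality, the LP optimum is 32.67 at (x_1,x_2) = (4.67, 0), which is not an integer point.
(x_1,x_2)=(4,0): 2·4+5·0=8≤14, 3·4+3·0=12≤14, objective 28.
(x_1,x_2)=(3,1): 2·3+5·1=11≤14, 3·3+3·1=12≤14, objective 23.
No feasible integer point exceeds 28.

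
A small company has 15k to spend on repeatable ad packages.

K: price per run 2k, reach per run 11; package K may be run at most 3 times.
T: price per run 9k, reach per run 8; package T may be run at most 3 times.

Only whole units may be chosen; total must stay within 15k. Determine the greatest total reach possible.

3×K and 1×T: price 15 ≤ 15, reach 3·11 + 1·8 = 41.
3×K: price 6 ≤ 15, reach 3·11 = 33.
Best is 41.

41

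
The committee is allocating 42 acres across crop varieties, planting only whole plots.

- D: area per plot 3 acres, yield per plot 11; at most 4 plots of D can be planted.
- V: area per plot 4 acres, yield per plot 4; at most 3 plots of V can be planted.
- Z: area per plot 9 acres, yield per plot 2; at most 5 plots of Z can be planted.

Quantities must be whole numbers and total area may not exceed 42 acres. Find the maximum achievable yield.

60

D has the best ratio (11/3); taking only D gives at most 4×11 = 44 (stopped by the supply cap of 4).
Mixing does better — 4×D, 3×V, and 2×Z: area 42 ≤ 42, yield 4·11 + 3·4 + 2·2 = 60.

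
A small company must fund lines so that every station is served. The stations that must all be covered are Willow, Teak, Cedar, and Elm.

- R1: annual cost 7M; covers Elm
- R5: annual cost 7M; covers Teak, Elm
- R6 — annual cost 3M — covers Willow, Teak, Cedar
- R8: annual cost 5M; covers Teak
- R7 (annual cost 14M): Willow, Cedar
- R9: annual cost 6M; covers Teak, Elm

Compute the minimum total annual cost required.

9

Choose R6 and R9: together they cover Willow, Teak, Cedar, Elm — every station.
Total annual cost: 3 + 6 = 9.
No cover costs less than 9.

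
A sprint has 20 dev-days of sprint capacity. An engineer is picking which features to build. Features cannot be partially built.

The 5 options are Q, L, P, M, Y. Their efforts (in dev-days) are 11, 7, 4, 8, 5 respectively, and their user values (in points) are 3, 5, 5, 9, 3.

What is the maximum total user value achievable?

19

Take L, P, and M: effort 7 + 4 + 8 = 19 ≤ 20, user value 5 + 5 + 9 = 19.
No other feasible combination does better.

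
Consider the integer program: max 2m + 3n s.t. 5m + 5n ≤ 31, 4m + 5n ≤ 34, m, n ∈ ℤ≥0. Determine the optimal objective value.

Relaxing integrality, the LP optimum is 18.60 at (m,n) = (0, 6.2), which is not an integer point.
(m,n)=(0,6): 5·0+5·6=30≤31, 4·0+5·6=30≤34, objective 18.
(m,n)=(1,5): 5·1+5·5=30≤31, 4·1+5·5=29≤34, objective 17.
(m,n)=(0,5): 5·0+5·5=25≤31, 4·0+5·5=25≤34, objective 15.
Maximum is 18 at (m,n)=(0,6).

18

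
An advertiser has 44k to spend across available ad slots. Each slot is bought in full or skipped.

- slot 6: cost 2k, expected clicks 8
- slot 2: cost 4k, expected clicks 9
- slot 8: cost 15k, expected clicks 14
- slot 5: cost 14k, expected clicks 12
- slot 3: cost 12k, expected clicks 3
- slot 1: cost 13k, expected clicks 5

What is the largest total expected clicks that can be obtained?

43

This is a 0-1 knapsack instance.
Allowing fractional choices, the relaxed optimum would be about 46.5, but ad slots are indivisible.
slot 6 + slot 8 + slot 5 + slot 1: cost 2 + 15 + 14 + 13 = 44 ≤ 44, expected clicks 8 + 14 + 12 + 5 = 39.
slot 6 + slot 2 + slot 8 + slot 5: cost 2 + 4 + 15 + 14 = 35 ≤ 44, expected clicks 8 + 9 + 14 + 12 = 43.
Best is slot 6, slot 2, slot 8, and slot 5 with total expected clicks 43.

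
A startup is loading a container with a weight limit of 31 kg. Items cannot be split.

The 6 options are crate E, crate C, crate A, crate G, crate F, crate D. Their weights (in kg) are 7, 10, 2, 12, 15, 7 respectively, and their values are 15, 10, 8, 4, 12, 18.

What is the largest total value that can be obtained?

crate E + crate C + crate A + crate D: weight 7 + 10 + 2 + 7 = 26 ≤ 31, value 15 + 10 + 8 + 18 = 51.
crate E + crate A + crate F + crate D: weight 7 + 2 + 15 + 7 = 31 ≤ 31, value 15 + 8 + 12 + 18 = 53.
Best is crate E, crate A, crate F, and crate D with total value 53.

53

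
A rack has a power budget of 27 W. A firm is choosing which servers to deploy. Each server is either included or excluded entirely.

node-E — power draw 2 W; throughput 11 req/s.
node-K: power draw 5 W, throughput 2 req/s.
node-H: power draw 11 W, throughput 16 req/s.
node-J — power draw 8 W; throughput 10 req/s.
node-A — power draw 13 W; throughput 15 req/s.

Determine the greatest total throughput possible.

node-E + node-H + node-J: power draw 2 + 11 + 8 = 21 ≤ 27, throughput 11 + 16 + 10 = 37.
node-E + node-K + node-H + node-J: power draw 2 + 5 + 11 + 8 = 26 ≤ 27, throughput 11 + 2 + 16 + 10 = 39.
node-E + node-H + node-A: power draw 2 + 11 + 13 = 26 ≤ 27, throughput 11 + 16 + 15 = 42.
Best is node-E, node-H, and node-A with total throughput 42.

42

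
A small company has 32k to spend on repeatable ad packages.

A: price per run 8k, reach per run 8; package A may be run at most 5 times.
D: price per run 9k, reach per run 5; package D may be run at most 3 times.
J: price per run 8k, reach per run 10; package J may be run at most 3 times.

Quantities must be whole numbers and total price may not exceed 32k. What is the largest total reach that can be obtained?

38

This is a bounded integer knapsack.
J has the best ratio (10/8); taking only J gives at most 3×10 = 30 (stopped by the supply cap of 3).
Mixing does better — 1×A and 3×J: price 32 ≤ 32, reach 1·8 + 3·10 = 38.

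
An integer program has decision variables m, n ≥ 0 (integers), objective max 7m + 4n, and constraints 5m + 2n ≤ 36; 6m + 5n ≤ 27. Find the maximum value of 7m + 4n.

(m,n)=(4,0): 5·4+2·0=20≤36, 6·4+5·0=24≤27, objective 28.
(m,n)=(3,1): 5·3+2·1=17≤36, 6·3+5·1=23≤27, objective 25.
(m,n)=(3,0): 5·3+2·0=15≤36, 6·3+5·0=18≤27, objective 21.
Maximum is 28 at (m,n)=(4,0).

28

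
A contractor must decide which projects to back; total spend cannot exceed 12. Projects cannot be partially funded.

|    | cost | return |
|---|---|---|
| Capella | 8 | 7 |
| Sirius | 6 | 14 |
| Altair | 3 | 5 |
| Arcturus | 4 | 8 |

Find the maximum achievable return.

This is a 0-1 knapsack instance.
Allowing fractional choices, the relaxed optimum would be about 25.3, but projects are indivisible.
Capella + Arcturus: cost 8 + 4 = 12 ≤ 12, return 7 + 8 = 15.
Sirius + Altair: cost 6 + 3 = 9 ≤ 12, return 14 + 5 = 19.
Sirius + Arcturus: cost 6 + 4 = 10 ≤ 12, return 14 + 8 = 22.
Best is Sirius and Arcturus with total return 22.

22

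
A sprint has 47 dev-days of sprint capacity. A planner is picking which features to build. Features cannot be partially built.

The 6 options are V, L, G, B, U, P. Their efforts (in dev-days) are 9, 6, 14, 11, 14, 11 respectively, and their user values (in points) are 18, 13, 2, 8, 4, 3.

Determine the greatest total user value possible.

43

This is an integer program with binary decision variables.
Take V, L, B, and U: effort 9 + 6 + 11 + 14 = 40 ≤ 47, user value 18 + 13 + 8 + 4 = 43.
No other feasible combination does better.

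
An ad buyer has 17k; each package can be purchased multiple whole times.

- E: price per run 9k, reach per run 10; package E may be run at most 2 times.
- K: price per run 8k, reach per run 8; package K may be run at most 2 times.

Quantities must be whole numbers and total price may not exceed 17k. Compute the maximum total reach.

Take 1×E and 1×K: price 17 ≤ 17, reach 1·10 + 1·8 = 18.
No other integer combination yields more.

18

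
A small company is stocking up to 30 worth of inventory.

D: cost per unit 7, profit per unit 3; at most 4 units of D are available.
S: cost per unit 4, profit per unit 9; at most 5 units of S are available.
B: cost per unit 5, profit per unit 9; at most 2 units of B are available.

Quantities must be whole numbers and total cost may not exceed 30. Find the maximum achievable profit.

63

This is a bounded integer knapsack.
4×S and 2×B: cost 26 ≤ 30, profit 4·9 + 2·9 = 54.
5×S and 2×B: cost 30 ≤ 30, profit 5·9 + 2·9 = 63.
Best is 63.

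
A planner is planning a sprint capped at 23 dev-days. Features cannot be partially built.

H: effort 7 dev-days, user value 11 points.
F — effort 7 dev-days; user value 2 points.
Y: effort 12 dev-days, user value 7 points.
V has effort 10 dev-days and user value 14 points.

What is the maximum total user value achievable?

25

H + Y: effort 7 + 12 = 19 ≤ 23, user value 11 + 7 = 18.
Y + V: effort 12 + 10 = 22 ≤ 23, user value 7 + 14 = 21.
H + V: effort 7 + 10 = 17 ≤ 23, user value 11 + 14 = 25.
Best is H and V with total user value 25.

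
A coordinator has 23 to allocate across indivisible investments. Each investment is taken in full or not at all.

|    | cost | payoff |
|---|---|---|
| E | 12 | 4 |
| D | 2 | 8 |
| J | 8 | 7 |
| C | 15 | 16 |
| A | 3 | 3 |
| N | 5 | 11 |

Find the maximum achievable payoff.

Treat it as a binary knapsack problem.
Take D, C, and N: cost 2 + 15 + 5 = 22 ≤ 23, payoff 8 + 16 + 11 = 35.
No other feasible combination does better.

35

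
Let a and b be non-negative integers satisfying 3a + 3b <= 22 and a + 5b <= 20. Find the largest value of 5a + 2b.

35

The continuous relaxation peaks at (7.33, 0) with value 36.67; rounding to a feasible lattice point costs some objective.
(a,b)=(7,0): 3·7+3·0=21≤22, 1·7+5·0=7≤20, objective 35.
(a,b)=(6,1): 3·6+3·1=21≤22, 1·6+5·1=11≤20, objective 32.
No feasible integer point exceeds 35.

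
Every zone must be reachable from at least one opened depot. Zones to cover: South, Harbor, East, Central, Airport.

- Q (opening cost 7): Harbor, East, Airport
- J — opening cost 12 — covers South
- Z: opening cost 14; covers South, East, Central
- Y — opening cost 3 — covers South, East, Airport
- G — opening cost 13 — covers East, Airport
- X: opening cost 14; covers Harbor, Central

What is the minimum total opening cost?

Choose Y and X: together they cover South, Harbor, East, Central, Airport — every zone.
Total opening cost: 3 + 14 = 17.

17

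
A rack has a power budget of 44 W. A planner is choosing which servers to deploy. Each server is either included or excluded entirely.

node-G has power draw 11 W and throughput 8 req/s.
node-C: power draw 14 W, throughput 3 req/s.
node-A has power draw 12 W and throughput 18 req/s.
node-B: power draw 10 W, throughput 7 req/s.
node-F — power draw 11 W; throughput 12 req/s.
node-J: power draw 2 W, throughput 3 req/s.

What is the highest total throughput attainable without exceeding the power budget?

45

This is an integer program with binary decision variables.
node-G + node-A + node-B + node-F: power draw 11 + 12 + 10 + 11 = 44 ≤ 44, throughput 8 + 18 + 7 + 12 = 45.
node-G + node-A + node-F + node-J: power draw 11 + 12 + 11 + 2 = 36 ≤ 44, throughput 8 + 18 + 12 + 3 = 41.
Best is node-G, node-A, node-B, and node-F with total throughput 45.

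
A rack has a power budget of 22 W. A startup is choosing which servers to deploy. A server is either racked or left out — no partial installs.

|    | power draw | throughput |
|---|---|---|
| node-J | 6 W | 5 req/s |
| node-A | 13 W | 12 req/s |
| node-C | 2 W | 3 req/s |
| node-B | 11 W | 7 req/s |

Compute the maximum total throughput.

20

node-J + node-A + node-C: power draw 6 + 13 + 2 = 21 ≤ 22, throughput 5 + 12 + 3 = 20.
node-J + node-A: power draw 6 + 13 = 19 ≤ 22, throughput 5 + 12 = 17.
Best is node-J, node-A, and node-C with total throughput 20.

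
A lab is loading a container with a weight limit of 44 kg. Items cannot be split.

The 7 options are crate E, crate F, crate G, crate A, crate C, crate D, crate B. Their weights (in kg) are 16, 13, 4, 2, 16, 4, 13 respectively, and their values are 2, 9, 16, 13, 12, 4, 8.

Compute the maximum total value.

54

Allowing fractional choices, the relaxed optimum would be about 57.1, but items are indivisible.
crate F + crate G + crate A + crate C: weight 13 + 4 + 2 + 16 = 35 ≤ 44, value 9 + 16 + 13 + 12 = 50.
crate G + crate A + crate C + crate D + crate B: weight 4 + 2 + 16 + 4 + 13 = 39 ≤ 44, value 16 + 13 + 12 + 4 + 8 = 53.
crate F + crate G + crate A + crate C + crate D: weight 13 + 4 + 2 + 16 + 4 = 39 ≤ 44, value 9 + 16 + 13 + 12 + 4 = 54.
Best is crate F, crate G, crate A, crate C, and crate D with total value 54.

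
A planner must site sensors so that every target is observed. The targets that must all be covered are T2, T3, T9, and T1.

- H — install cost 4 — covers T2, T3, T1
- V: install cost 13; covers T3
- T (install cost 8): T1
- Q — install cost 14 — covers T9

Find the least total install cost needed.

18

Choose H and Q: together they cover T2, T3, T9, T1 — every target.
Total install cost: 4 + 14 = 18.
No cover costs less than 18.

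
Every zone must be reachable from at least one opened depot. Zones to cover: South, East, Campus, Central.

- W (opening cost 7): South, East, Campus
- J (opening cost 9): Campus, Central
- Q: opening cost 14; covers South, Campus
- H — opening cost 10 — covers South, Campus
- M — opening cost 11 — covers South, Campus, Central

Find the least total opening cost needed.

16

This is a weighted set-cover instance.
Choose W and J: together they cover South, East, Campus, Central — every zone.
Total opening cost: 7 + 9 = 16.
No cover costs less than 16.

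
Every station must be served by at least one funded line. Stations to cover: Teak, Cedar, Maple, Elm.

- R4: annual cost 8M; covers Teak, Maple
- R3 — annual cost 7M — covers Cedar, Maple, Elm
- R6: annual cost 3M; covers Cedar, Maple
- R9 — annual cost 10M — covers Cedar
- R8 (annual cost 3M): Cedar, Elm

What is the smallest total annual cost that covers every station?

11

This is a weighted set-cover instance.
The greedy cost-per-new-station heuristic would pick R6, R8, and R4 for 14, but a cheaper cover exists.
Choose R4 and R8: together they cover Teak, Cedar, Maple, Elm — every station.
Total annual cost: 8 + 3 = 11.
No cover costs less than 11.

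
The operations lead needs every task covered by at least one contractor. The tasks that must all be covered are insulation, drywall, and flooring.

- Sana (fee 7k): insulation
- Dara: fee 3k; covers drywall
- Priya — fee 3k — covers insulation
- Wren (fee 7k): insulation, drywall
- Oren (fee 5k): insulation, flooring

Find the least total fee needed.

8

Choose Dara and Oren: together they cover insulation, drywall, flooring — every task.
Total fee: 3 + 5 = 8.
No cover costs less than 8.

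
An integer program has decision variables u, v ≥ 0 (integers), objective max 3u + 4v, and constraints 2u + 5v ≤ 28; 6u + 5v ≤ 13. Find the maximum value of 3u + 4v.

Relaxing integrality, the LP optimum is 10.40 at (u,v) = (0, 2.6), which is not an integer point.
(u,v)=(0,2): 2·0+5·2=10≤28, 6·0+5·2=10≤13, objective 8.
(u,v)=(1,1): 2·1+5·1=7≤28, 6·1+5·1=11≤13, objective 7.
(u,v)=(0,1): 2·0+5·1=5≤28, 6·0+5·1=5≤13, objective 4.
No feasible integer point exceeds 8.

8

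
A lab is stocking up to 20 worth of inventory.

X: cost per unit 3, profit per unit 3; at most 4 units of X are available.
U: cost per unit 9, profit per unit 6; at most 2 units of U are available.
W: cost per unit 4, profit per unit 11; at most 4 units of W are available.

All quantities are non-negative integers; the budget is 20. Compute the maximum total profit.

Take 1×X and 4×W: cost 19 ≤ 20, profit 1·3 + 4·11 = 47.
W has the best ratio (11/4) and is taken to its limit of 4; remaining capacity is filled optimally with the others.

47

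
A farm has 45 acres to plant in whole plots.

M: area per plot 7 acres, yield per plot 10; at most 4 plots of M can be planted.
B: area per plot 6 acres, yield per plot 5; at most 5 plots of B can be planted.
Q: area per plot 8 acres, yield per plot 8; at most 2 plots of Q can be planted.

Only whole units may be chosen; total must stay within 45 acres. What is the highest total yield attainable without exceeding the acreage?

56

4×M and 2×Q: area 44 ≤ 45, yield 4·10 + 2·8 = 56.
4×M, 1×B, and 1×Q: area 42 ≤ 45, yield 4·10 + 1·5 + 1·8 = 53.
Best is 56.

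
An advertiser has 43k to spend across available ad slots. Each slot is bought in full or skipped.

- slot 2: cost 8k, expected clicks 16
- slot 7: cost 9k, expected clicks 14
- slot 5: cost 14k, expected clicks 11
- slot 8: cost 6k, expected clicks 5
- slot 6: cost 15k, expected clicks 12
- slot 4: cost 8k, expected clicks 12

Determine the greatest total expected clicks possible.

54

Allowing fractional choices, the relaxed optimum would be about 56.6, but ad slots are indivisible.
slot 2 + slot 7 + slot 5 + slot 4: cost 8 + 9 + 14 + 8 = 39 ≤ 43, expected clicks 16 + 14 + 11 + 12 = 53.
slot 2 + slot 7 + slot 8 + slot 4: cost 8 + 9 + 6 + 8 = 31 ≤ 43, expected clicks 16 + 14 + 5 + 12 = 47.
slot 2 + slot 7 + slot 6 + slot 4: cost 8 + 9 + 15 + 8 = 40 ≤ 43, expected clicks 16 + 14 + 12 + 12 = 54.
Best is slot 2, slot 7, slot 6, and slot 4 with total expected clicks 54.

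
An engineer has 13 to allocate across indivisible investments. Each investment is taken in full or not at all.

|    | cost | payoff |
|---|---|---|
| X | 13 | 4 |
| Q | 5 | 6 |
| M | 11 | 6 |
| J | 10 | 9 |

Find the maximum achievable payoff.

Q: cost 5 ≤ 13, payoff 6.
J: cost 10 ≤ 13, payoff 9.
Best is J with total payoff 9.

9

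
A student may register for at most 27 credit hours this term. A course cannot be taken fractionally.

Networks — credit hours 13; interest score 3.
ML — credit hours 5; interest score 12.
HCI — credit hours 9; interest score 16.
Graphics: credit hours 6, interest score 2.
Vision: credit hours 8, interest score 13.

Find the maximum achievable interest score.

41

ML + HCI + Vision: credit hours 5 + 9 + 8 = 22 ≤ 27, interest score 12 + 16 + 13 = 41.
HCI + Graphics + Vision: credit hours 9 + 6 + 8 = 23 ≤ 27, interest score 16 + 2 + 13 = 31.
Best is ML, HCI, and Vision with total interest score 41.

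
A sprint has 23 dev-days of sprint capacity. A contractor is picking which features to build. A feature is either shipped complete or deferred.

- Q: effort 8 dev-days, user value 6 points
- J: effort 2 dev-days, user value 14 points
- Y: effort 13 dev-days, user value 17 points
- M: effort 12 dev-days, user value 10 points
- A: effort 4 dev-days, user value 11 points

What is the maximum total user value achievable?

Allowing fractional choices, the relaxed optimum would be about 45.3, but features are indivisible.
J + Y + A: effort 2 + 13 + 4 = 19 ≤ 23, user value 14 + 17 + 11 = 42.
Q + J + Y: effort 8 + 2 + 13 = 23 ≤ 23, user value 6 + 14 + 17 = 37.
J + M + A: effort 2 + 12 + 4 = 18 ≤ 23, user value 14 + 10 + 11 = 35.
Best is J, Y, and A with total user value 42.

42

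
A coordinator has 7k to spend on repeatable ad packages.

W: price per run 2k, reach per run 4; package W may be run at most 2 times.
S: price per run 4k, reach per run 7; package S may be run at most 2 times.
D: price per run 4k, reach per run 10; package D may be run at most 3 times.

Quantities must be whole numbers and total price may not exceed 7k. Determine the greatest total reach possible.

14

D has the best ratio (10/4); taking only D gives at most 1×10 = 10 (stopped by the price limit).
Mixing does better — 1×W and 1×D: price 6 ≤ 7, reach 1·4 + 1·10 = 14.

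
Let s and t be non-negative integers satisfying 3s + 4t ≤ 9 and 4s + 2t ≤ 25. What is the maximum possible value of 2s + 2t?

(s,t)=(3,0): 3·3+4·0=9≤9, 4·3+2·0=12≤25, objective 6.
(s,t)=(2,0): 3·2+4·0=6≤9, 4·2+2·0=8≤25, objective 4.
The best lattice point is (3,0), giving 6.

6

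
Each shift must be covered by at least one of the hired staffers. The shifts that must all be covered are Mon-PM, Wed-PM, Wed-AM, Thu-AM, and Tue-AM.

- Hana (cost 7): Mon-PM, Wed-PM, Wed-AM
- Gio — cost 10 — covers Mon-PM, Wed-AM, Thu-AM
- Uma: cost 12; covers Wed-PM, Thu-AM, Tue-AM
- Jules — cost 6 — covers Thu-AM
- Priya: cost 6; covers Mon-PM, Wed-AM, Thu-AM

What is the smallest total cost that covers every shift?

18

Choose Uma and Priya: together they cover Mon-PM, Wed-PM, Wed-AM, Thu-AM, Tue-AM — every shift.
Total cost: 12 + 6 = 18.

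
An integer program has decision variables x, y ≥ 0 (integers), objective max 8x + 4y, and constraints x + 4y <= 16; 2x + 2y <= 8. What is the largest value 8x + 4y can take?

(x,y)=(4,0): 1·4+4·0=4≤16, 2·4+2·0=8≤8, objective 32.
(x,y)=(3,1): 1·3+4·1=7≤16, 2·3+2·1=8≤8, objective 28.
(x,y)=(3,0): 1·3+4·0=3≤16, 2·3+2·0=6≤8, objective 24.
Maximum is 32 at (x,y)=(4,0).

32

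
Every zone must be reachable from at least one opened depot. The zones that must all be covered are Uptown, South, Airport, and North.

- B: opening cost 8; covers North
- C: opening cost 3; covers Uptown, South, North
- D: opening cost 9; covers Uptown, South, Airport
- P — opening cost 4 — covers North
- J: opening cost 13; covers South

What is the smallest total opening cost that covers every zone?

This is an integer covering problem.
Choose C and D: together they cover Uptown, South, Airport, North — every zone.
Total opening cost: 3 + 9 = 12.
No cover costs less than 12.

12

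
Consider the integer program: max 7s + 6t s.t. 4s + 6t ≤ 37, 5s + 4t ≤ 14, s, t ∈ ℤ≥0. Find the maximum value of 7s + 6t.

Relaxing integrality, the LP optimum is 21.00 at (s,t) = (0, 3.5), which is not an integer point.
(s,t)=(2,1): 4·2+6·1=14≤37, 5·2+4·1=14≤14, objective 20.
(s,t)=(1,2): 4·1+6·2=16≤37, 5·1+4·2=13≤14, objective 19.
(s,t)=(0,3): 4·0+6·3=18≤37, 5·0+4·3=12≤14, objective 18.
No feasible integer point exceeds 20.

20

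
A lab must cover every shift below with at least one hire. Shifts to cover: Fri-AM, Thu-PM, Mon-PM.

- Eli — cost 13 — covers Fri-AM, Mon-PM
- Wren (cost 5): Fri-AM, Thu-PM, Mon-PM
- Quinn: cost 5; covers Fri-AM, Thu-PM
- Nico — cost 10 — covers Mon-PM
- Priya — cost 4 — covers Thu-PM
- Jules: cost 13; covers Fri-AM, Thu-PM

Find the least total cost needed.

Wren alone covers Fri-AM, Thu-PM, Mon-PM — every shift.
Total cost: 5.

5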